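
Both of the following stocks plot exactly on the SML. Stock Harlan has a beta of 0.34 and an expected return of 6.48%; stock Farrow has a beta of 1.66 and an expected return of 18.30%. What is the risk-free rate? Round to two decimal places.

3.44%

Both satisfy E(R) = R_f + β·MRP, so the slope of the SML is
MRP = (18.30% − 6.48%) / (1.66 − 0.34) = 11.82% / 1.32 = 8.9545%
R_f = E(R_Harlan) − β_Harlan·MRP = 6.48% − 0.34 × 8.9545% = 3.4355%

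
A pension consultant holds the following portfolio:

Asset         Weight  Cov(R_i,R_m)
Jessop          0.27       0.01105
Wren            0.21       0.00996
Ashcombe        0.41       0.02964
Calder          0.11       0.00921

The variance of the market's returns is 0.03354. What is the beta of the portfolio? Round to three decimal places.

0.544

β_Jessop = 0.01105 / 0.03354 = 0.3295
β_Wren = 0.00996 / 0.03354 = 0.2970
β_Ashcombe = 0.02964 / 0.03354 = 0.8837
β_Calder = 0.00921 / 0.03354 = 0.2746
β_P = Σ w_i β_i = 0.27×0.3295 + 0.21×0.2970 + 0.41×0.8837 + 0.11×0.2746 = 0.5439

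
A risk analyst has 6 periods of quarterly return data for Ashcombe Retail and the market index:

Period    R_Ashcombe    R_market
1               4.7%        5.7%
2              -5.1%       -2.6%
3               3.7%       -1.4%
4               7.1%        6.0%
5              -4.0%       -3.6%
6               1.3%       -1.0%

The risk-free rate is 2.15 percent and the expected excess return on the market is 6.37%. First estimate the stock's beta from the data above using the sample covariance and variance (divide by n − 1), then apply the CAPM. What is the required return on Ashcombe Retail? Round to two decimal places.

Mean R_i = (4.7 − 5.1 + 3.7 + 7.1 − 4.0 + 1.3) / 6 = 1.2833%
Mean R_m = (5.7 − 2.6 − 1.4 + 6.0 − 3.6 − 1.0) / 6 = 0.5167%
Σ(R_i − R̄_i)(R_m − R̄_m) = 86.5917  ⇒  Cov = 86.5917 / 5 = 17.3183
Σ(R_m − R̄_m)² = 89.5683  ⇒  Var(R_m) = 89.5683 / 5 = 17.9137
β = Cov / Var(R_m) = 17.3183 / 17.9137 = 0.9668
E(R) = R_f + β × MRP = 2.15% + 0.9668 × 6.37% = 8.31%

8.31%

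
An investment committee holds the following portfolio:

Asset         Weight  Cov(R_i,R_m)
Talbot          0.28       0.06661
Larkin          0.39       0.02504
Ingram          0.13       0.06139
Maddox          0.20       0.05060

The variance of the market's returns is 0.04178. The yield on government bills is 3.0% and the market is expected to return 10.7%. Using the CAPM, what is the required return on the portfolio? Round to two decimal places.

11.57%

β_Talbot = 0.06661 / 0.04178 = 1.5943
β_Larkin = 0.02504 / 0.04178 = 0.5993
β_Ingram = 0.06139 / 0.04178 = 1.4694
β_Maddox = 0.05060 / 0.04178 = 1.2111
β_P = Σ w_i β_i = 0.28×1.5943 + 0.39×0.5993 + 0.13×1.4694 + 0.20×1.2111 = 1.1134
MRP = 10.7% − 3.0% = 7.70%
E(R_P) = R_f + β_P × MRP = 3.0% + 1.1134 × 7.7% = 11.57%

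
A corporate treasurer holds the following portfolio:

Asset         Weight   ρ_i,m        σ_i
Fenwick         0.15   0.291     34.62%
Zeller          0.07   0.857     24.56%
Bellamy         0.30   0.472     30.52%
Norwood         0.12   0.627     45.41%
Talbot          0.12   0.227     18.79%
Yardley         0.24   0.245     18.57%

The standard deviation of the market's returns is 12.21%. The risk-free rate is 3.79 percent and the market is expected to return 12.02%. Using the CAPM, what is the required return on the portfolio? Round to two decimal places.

12.10%

β_Fenwick = 0.291 × 34.62% / 12.21% = 0.8251
β_Zeller = 0.857 × 24.56% / 12.21% = 1.7238
β_Bellamy = 0.472 × 30.52% / 12.21% = 1.1798
β_Norwood = 0.627 × 45.41% / 12.21% = 2.3319
β_Talbot = 0.227 × 18.79% / 12.21% = 0.3493
β_Yardley = 0.245 × 18.57% / 12.21% = 0.3726
β_P = Σ w_i β_i = 0.15×0.8251 + 0.07×1.7238 + 0.30×1.1798 + 0.12×2.3319 + 0.12×0.3493 + 0.24×0.3726 = 1.0095
MRP = 12.02% − 3.79% = 8.23%
E(R_P) = R_f + β_P × MRP = 3.79% + 1.0095 × 8.23% = 12.10%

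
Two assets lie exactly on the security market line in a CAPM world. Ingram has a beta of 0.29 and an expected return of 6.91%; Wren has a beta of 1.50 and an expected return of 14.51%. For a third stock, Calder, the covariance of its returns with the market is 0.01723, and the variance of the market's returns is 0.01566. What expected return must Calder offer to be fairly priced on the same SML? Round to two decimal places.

MRP = (14.51% − 6.91%) / (1.50 − 0.29) = 6.2810%
R_f = 6.91% − 0.29 × 6.2810% = 5.0885%
β_Calder = Cov / Var(R_m) = 0.01723 / 0.01566 = 1.1003
E(R_Calder) = R_f + β × MRP = 5.0885% + 1.1003 × 6.2810% = 12.00%

12.00%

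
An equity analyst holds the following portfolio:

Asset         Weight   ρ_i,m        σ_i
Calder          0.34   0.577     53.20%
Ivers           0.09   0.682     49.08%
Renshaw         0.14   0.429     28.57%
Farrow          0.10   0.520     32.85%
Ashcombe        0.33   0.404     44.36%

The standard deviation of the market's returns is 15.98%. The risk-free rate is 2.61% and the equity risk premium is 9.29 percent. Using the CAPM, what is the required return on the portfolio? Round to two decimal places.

β_Calder = 0.577 × 53.20% / 15.98% = 1.9209
β_Ivers = 0.682 × 49.08% / 15.98% = 2.0947
β_Renshaw = 0.429 × 28.57% / 15.98% = 0.7670
β_Farrow = 0.520 × 32.85% / 15.98% = 1.0690
β_Ashcombe = 0.404 × 44.36% / 15.98% = 1.1215
β_P = Σ w_i β_i = 0.34×1.9209 + 0.09×2.0947 + 0.14×0.7670 + 0.10×1.0690 + 0.33×1.1215 = 1.4260
E(R_P) = R_f + β_P × MRP = 2.61% + 1.4260 × 9.29% = 15.86%

15.86%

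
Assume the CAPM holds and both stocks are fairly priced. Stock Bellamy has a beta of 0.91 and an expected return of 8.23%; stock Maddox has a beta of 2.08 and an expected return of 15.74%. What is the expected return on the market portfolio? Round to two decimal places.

8.81%

Both satisfy E(R) = R_f + β·MRP, so the slope of the SML is
MRP = (15.74% − 8.23%) / (2.08 − 0.91) = 7.51% / 1.17 = 6.4188%
R_f = E(R_Bellamy) − β_Bellamy·MRP = 8.23% − 0.91 × 6.4188% = 2.3889%
E(R_m) = R_f + MRP = 2.3889% + 6.4188% = 8.81%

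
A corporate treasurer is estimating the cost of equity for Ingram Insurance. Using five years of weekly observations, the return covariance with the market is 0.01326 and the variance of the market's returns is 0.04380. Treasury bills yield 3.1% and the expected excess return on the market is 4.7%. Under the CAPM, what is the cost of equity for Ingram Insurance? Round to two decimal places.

4.52%

β = Cov(R_i, R_m) / Var(R_m) = 0.01326 / 0.04380 = 0.3027
E(R) = R_f + β × MRP = 3.1% + 0.3027 × 4.7% = 4.52%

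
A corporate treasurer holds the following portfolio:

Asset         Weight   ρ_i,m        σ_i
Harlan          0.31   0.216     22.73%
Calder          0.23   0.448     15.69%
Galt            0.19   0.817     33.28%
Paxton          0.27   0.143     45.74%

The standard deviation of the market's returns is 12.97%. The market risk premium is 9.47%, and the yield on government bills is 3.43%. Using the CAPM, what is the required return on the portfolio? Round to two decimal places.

10.78%

β_Harlan = 0.216 × 22.73% / 12.97% = 0.3785
β_Calder = 0.448 × 15.69% / 12.97% = 0.5420
β_Galt = 0.817 × 33.28% / 12.97% = 2.0964
β_Paxton = 0.143 × 45.74% / 12.97% = 0.5043
β_P = Σ w_i β_i = 0.31×0.3785 + 0.23×0.5420 + 0.19×2.0964 + 0.27×0.5043 = 0.7765
E(R_P) = R_f + β_P × MRP = 3.43% + 0.7765 × 9.47% = 10.78%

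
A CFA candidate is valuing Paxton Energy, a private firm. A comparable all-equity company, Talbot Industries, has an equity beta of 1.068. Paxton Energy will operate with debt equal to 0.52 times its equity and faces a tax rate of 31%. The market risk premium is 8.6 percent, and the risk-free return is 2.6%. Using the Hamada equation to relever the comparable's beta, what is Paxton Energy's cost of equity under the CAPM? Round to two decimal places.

15.08%

β_L = β_U × [1 + (1 − t)(D/E)] = 1.068 × [1 + (1 − 0.31) × 0.52]
    = 1.068 × [1 + 0.69 × 0.52] = 1.068 × 1.3588 = 1.4512
E(R) = R_f + β_L × MRP = 2.6% + 1.4512 × 8.6% = 15.08%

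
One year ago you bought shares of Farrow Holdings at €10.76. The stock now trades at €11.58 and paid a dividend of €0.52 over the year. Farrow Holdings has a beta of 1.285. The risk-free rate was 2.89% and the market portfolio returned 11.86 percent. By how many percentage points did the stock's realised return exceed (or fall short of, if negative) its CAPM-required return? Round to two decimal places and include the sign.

Realised HPR = (P1 + D1 − P0) / P0 = (11.58 + 0.52 − 10.76) / 10.76 = 1.34 / 10.76 = 12.4535%
MRP = 11.86% − 2.89% = 8.97%
CAPM required = R_f + β·MRP = 2.89% + 1.285 × 8.97% = 14.41645%
α = realised − required = 12.4535% − 14.41645% = -1.96%

-1.96%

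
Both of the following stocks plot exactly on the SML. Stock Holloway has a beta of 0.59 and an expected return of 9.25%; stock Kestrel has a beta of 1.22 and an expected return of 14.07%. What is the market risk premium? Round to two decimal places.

7.65%

Both satisfy E(R) = R_f + β·MRP, so the slope of the SML is
MRP = (14.07% − 9.25%) / (1.22 − 0.59) = 4.82% / 0.63 = 7.6508%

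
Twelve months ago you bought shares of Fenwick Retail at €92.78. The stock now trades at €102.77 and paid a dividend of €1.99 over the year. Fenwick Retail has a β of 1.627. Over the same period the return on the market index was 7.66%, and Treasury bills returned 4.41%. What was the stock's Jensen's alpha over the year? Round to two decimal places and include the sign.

Realised HPR = (P1 + D1 − P0) / P0 = (102.77 + 1.99 − 92.78) / 92.78 = 11.98 / 92.78 = 12.9123%
MRP = 7.66% − 4.41% = 3.25%
CAPM required = R_f + β·MRP = 4.41% + 1.627 × 3.25% = 9.69775%
α = realised − required = 12.9123% − 9.69775% = +3.21%

+3.21%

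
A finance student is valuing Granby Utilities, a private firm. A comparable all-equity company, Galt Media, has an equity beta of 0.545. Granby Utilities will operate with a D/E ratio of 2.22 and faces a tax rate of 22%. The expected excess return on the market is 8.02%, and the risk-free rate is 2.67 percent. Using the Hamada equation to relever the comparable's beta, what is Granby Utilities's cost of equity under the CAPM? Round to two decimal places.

14.61%

β_L = β_U × [1 + (1 − t)(D/E)] = 0.545 × [1 + (1 − 0.22) × 2.22]
    = 0.545 × [1 + 0.78 × 2.22] = 0.545 × 2.7316 = 1.4887
E(R) = R_f + β_L × MRP = 2.67% + 1.4887 × 8.02% = 14.61%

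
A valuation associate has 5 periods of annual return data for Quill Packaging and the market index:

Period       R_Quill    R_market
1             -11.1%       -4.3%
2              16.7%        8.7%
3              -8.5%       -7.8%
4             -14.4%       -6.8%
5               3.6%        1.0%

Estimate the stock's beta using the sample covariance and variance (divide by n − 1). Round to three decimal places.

Mean R_i = (-11.1 + 16.7 − 8.5 − 14.4 + 3.6) / 5 = -2.7400%
Mean R_m = (-4.3 + 8.7 − 7.8 − 6.8 + 1.0) / 5 = -1.8400%
Σ(R_i − R̄_i)(R_m − R̄_m) = 335.6320  ⇒  Cov = 335.6320 / 4 = 83.9080
Σ(R_m − R̄_m)² = 185.3320  ⇒  Var(R_m) = 185.3320 / 4 = 46.3330
β = Cov / Var(R_m) = 83.9080 / 46.3330 = 1.8110

1.811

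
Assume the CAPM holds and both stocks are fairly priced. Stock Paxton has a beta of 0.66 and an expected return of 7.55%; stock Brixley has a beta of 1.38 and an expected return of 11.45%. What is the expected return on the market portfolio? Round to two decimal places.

Both satisfy E(R) = R_f + β·MRP, so the slope of the SML is
MRP = (11.45% − 7.55%) / (1.38 − 0.66) = 3.90% / 0.72 = 5.4167%
R_f = E(R_Paxton) − β_Paxton·MRP = 7.55% − 0.66 × 5.4167% = 3.9750%
E(R_m) = R_f + MRP = 3.9750% + 5.4167% = 9.39%

9.39%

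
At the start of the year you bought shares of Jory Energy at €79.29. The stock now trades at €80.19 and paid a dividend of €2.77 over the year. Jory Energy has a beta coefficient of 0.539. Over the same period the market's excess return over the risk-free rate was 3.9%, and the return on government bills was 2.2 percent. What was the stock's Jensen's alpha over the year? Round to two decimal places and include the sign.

+0.33%

Realised HPR = (P1 + D1 − P0) / P0 = (80.19 + 2.77 − 79.29) / 79.29 = 3.67 / 79.29 = 4.6286%
CAPM required = R_f + β·MRP = 2.2% + 0.539 × 3.9% = 4.3021%
α = realised − required = 4.6286% − 4.3021% = +0.33%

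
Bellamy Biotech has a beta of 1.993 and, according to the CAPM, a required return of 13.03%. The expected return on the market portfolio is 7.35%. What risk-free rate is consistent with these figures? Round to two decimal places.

1.63%

E(R) = R_f + β(E(R_m) − R_f) = R_f(1 − β) + β·E(R_m)
13.03% = R_f × (1 − 1.993) + 1.993 × 7.35%
13.03% = R_f × -0.993 + 14.64855%
R_f = (13.03% − 14.64855%) / -0.993 = 1.63%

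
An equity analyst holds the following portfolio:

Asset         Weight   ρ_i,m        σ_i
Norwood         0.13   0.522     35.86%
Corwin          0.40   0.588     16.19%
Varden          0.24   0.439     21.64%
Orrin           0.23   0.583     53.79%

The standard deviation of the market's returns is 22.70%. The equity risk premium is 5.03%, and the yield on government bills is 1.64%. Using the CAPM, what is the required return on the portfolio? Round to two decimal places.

5.13%

β_Norwood = 0.522 × 35.86% / 22.70% = 0.8246
β_Corwin = 0.588 × 16.19% / 22.70% = 0.4194
β_Varden = 0.439 × 21.64% / 22.70% = 0.4185
β_Orrin = 0.583 × 53.79% / 22.70% = 1.3815
β_P = Σ w_i β_i = 0.13×0.8246 + 0.40×0.4194 + 0.24×0.4185 + 0.23×1.3815 = 0.6931
E(R_P) = R_f + β_P × MRP = 1.64% + 0.6931 × 5.03% = 5.13%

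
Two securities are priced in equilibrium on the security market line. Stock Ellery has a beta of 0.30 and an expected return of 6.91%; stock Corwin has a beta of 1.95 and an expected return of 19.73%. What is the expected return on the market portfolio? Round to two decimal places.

12.35%

Both satisfy E(R) = R_f + β·MRP, so the slope of the SML is
MRP = (19.73% − 6.91%) / (1.95 − 0.30) = 12.82% / 1.65 = 7.7697%
R_f = E(R_Ellery) − β_Ellery·MRP = 6.91% − 0.30 × 7.7697% = 4.5791%
E(R_m) = R_f + MRP = 4.5791% + 7.7697% = 12.35%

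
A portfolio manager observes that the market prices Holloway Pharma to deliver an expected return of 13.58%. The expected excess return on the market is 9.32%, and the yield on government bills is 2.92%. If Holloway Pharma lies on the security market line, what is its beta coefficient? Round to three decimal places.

1.144

β = (E(R) − R_f) / MRP = (13.58% − 2.92%) / 9.32% = 10.66% / 9.32% = 1.144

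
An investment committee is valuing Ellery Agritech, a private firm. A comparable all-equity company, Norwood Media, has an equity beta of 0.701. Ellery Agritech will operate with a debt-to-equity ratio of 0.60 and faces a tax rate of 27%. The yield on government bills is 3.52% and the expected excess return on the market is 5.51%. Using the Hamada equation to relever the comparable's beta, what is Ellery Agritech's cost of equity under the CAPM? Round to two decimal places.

β_L = β_U × [1 + (1 − t)(D/E)] = 0.701 × [1 + (1 − 0.27) × 0.60]
    = 0.701 × [1 + 0.73 × 0.60] = 0.701 × 1.4380 = 1.0080
E(R) = R_f + β_L × MRP = 3.52% + 1.0080 × 5.51% = 9.07%

9.07%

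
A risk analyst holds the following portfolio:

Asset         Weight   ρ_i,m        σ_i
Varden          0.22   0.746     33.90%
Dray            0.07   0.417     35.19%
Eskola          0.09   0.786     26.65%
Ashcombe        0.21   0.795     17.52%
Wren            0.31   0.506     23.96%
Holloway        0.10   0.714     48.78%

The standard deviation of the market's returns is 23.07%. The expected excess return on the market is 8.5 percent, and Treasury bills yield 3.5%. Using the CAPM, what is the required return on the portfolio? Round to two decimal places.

10.37%

β_Varden = 0.746 × 33.90% / 23.07% = 1.0962
β_Dray = 0.417 × 35.19% / 23.07% = 0.6361
β_Eskola = 0.786 × 26.65% / 23.07% = 0.9080
β_Ashcombe = 0.795 × 17.52% / 23.07% = 0.6037
β_Wren = 0.506 × 23.96% / 23.07% = 0.5255
β_Holloway = 0.714 × 48.78% / 23.07% = 1.5097
β_P = Σ w_i β_i = 0.22×1.0962 + 0.07×0.6361 + 0.09×0.9080 + 0.21×0.6037 + 0.31×0.5255 + 0.10×1.5097 = 0.8081
E(R_P) = R_f + β_P × MRP = 3.5% + 0.8081 × 8.5% = 10.37%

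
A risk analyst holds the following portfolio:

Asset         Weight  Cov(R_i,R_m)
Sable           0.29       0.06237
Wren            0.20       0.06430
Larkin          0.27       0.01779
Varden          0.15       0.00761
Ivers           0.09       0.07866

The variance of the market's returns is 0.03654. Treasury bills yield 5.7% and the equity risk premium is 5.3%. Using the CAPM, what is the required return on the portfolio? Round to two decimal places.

12.08%

β_Sable = 0.06237 / 0.03654 = 1.7069
β_Wren = 0.06430 / 0.03654 = 1.7597
β_Larkin = 0.01779 / 0.03654 = 0.4869
β_Varden = 0.00761 / 0.03654 = 0.2083
β_Ivers = 0.07866 / 0.03654 = 2.1527
β_P = Σ w_i β_i = 0.29×1.7069 + 0.20×1.7597 + 0.27×0.4869 + 0.15×0.2083 + 0.09×2.1527 = 1.2034
E(R_P) = R_f + β_P × MRP = 5.7% + 1.2034 × 5.3% = 12.08%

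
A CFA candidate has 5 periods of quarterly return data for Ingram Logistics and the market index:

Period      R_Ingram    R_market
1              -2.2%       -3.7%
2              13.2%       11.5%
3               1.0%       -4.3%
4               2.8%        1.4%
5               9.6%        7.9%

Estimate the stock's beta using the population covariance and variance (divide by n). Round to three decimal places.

Mean R_i = (-2.2 + 13.2 + 1.0 + 2.8 + 9.6) / 5 = 4.8800%
Mean R_m = (-3.7 + 11.5 − 4.3 + 1.4 + 7.9) / 5 = 2.5600%
Σ(R_i − R̄_i)(R_m − R̄_m) = 172.9360  ⇒  Cov = 172.9360 / 5 = 34.5872
Σ(R_m − R̄_m)² = 196.0320  ⇒  Var(R_m) = 196.0320 / 5 = 39.2064
β = Cov / Var(R_m) = 34.5872 / 39.2064 = 0.8822

0.882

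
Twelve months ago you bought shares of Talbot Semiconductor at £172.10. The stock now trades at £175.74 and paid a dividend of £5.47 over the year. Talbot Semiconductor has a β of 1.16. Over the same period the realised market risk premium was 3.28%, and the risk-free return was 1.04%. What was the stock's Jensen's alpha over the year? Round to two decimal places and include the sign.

+0.45%

Realised HPR = (P1 + D1 − P0) / P0 = (175.74 + 5.47 − 172.10) / 172.10 = 9.11 / 172.10 = 5.2934%
CAPM required = R_f + β·MRP = 1.04% + 1.16 × 3.28% = 4.8448%
α = realised − required = 5.2934% − 4.8448% = +0.45%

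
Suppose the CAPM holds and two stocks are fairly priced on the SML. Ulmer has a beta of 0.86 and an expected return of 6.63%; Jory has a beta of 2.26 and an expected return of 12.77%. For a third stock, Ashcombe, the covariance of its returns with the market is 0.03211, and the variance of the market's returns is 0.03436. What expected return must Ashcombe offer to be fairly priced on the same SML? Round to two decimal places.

6.96%

MRP = (12.77% − 6.63%) / (2.26 − 0.86) = 4.3857%
R_f = 6.63% − 0.86 × 4.3857% = 2.8583%
β_Ashcombe = Cov / Var(R_m) = 0.03211 / 0.03436 = 0.9345
E(R_Ashcombe) = R_f + β × MRP = 2.8583% + 0.9345 × 4.3857% = 6.96%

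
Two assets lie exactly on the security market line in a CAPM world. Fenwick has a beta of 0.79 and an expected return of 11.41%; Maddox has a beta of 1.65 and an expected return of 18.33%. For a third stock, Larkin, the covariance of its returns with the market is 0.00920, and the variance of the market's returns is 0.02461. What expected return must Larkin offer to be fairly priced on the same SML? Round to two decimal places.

MRP = (18.33% − 11.41%) / (1.65 − 0.79) = 8.0465%
R_f = 11.41% − 0.79 × 8.0465% = 5.0533%
β_Larkin = Cov / Var(R_m) = 0.00920 / 0.02461 = 0.3738
E(R_Larkin) = R_f + β × MRP = 5.0533% + 0.3738 × 8.0465% = 8.06%

8.06%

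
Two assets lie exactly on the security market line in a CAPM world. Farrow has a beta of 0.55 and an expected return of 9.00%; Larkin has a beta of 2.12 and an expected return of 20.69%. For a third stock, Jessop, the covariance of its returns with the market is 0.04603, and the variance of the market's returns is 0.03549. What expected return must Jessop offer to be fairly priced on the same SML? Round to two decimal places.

MRP = (20.69% − 9.00%) / (2.12 − 0.55) = 7.4459%
R_f = 9.00% − 0.55 × 7.4459% = 4.9048%
β_Jessop = Cov / Var(R_m) = 0.04603 / 0.03549 = 1.2970
E(R_Jessop) = R_f + β × MRP = 4.9048% + 1.2970 × 7.4459% = 14.56%

14.56%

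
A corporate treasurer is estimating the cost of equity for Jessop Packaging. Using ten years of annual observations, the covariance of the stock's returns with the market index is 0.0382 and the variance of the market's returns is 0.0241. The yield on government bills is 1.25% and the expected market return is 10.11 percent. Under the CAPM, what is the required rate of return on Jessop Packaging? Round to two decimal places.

β = Cov(R_i, R_m) / Var(R_m) = 0.0382 / 0.0241 = 1.5851
MRP = 10.11% − 1.25% = 8.86%
E(R) = R_f + β × MRP = 1.25% + 1.5851 × 8.86% = 15.29%

15.29%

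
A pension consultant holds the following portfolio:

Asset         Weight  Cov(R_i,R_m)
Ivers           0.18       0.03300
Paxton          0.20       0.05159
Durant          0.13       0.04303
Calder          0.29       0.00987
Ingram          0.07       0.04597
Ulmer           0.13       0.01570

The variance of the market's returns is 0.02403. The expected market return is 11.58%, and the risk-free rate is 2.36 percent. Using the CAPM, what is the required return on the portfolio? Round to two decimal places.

13.86%

β_Ivers = 0.03300 / 0.02403 = 1.3733
β_Paxton = 0.05159 / 0.02403 = 2.1469
β_Durant = 0.04303 / 0.02403 = 1.7907
β_Calder = 0.00987 / 0.02403 = 0.4107
β_Ingram = 0.04597 / 0.02403 = 1.9130
β_Ulmer = 0.01570 / 0.02403 = 0.6533
β_P = Σ w_i β_i = 0.18×1.3733 + 0.20×2.1469 + 0.13×1.7907 + 0.29×0.4107 + 0.07×1.9130 + 0.13×0.6533 = 1.2473
MRP = 11.58% − 2.36% = 9.22%
E(R_P) = R_f + β_P × MRP = 2.36% + 1.2473 × 9.22% = 13.86%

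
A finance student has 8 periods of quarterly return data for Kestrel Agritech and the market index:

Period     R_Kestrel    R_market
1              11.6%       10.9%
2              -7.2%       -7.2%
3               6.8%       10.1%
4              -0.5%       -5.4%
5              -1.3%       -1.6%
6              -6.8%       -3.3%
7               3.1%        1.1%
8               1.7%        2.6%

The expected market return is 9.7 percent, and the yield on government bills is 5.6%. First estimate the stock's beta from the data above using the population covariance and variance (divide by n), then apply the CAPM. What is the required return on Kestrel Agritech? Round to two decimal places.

9.16%

Mean R_i = (11.6 − 7.2 + 6.8 − 0.5 − 1.3 − 6.8 + 3.1 + 1.7) / 8 = 0.9250%
Mean R_m = (10.9 − 7.2 + 10.1 − 5.4 − 1.6 − 3.3 + 1.1 + 2.6) / 8 = 0.9000%
Σ(R_i − R̄_i)(R_m − R̄_m) = 275.3500  ⇒  Cov = 275.3500 / 8 = 34.4188
Σ(R_m − R̄_m)² = 316.7600  ⇒  Var(R_m) = 316.7600 / 8 = 39.5950
β = Cov / Var(R_m) = 34.4188 / 39.5950 = 0.8693
MRP = 9.7% − 5.6% = 4.10%
E(R) = R_f + β × MRP = 5.6% + 0.8693 × 4.1% = 9.16%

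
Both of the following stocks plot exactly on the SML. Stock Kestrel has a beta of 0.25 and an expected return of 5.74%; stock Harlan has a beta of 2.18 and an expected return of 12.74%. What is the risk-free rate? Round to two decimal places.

4.83%

Both satisfy E(R) = R_f + β·MRP, so the slope of the SML is
MRP = (12.74% − 5.74%) / (2.18 − 0.25) = 7.00% / 1.93 = 3.6269%
R_f = E(R_Kestrel) − β_Kestrel·MRP = 5.74% − 0.25 × 3.6269% = 4.8333%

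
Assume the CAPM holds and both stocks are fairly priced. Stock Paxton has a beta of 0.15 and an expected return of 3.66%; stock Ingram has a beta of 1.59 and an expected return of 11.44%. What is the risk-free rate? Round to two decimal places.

2.85%

Both satisfy E(R) = R_f + β·MRP, so the slope of the SML is
MRP = (11.44% − 3.66%) / (1.59 − 0.15) = 7.78% / 1.44 = 5.4028%
R_f = E(R_Paxton) − β_Paxton·MRP = 3.66% − 0.15 × 5.4028% = 2.8496%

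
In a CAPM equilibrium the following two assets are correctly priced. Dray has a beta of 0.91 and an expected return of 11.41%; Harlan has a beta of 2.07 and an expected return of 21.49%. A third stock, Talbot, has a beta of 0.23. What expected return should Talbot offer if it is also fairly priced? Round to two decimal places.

MRP (SML slope) = (21.49% − 11.41%) / (2.07 − 0.91) = 10.08% / 1.16 = 8.6897%
R_f (intercept) = 11.41% − 0.91 × 8.6897% = 3.5024%
E(R_Talbot) = R_f + β × MRP = 3.5024% + 0.23 × 8.6897% = 5.50%

5.50%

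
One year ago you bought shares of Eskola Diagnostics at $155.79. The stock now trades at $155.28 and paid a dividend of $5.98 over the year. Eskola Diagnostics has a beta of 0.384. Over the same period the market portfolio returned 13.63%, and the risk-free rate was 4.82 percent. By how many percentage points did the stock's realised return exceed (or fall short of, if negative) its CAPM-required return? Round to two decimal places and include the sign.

Realised HPR = (P1 + D1 − P0) / P0 = (155.28 + 5.98 − 155.79) / 155.79 = 5.47 / 155.79 = 3.5111%
MRP = 13.63% − 4.82% = 8.81%
CAPM required = R_f + β·MRP = 4.82% + 0.384 × 8.81% = 8.20304%
α = realised − required = 3.5111% − 8.20304% = -4.69%

-4.69%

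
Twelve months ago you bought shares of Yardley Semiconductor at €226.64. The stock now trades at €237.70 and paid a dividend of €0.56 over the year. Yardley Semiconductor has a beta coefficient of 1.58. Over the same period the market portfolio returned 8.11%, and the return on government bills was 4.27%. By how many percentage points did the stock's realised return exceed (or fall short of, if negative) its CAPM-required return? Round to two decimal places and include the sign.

Realised HPR = (P1 + D1 − P0) / P0 = (237.70 + 0.56 − 226.64) / 226.64 = 11.62 / 226.64 = 5.1271%
MRP = 8.11% − 4.27% = 3.84%
CAPM required = R_f + β·MRP = 4.27% + 1.58 × 3.84% = 10.3372%
α = realised − required = 5.1271% − 10.3372% = -5.21%

-5.21%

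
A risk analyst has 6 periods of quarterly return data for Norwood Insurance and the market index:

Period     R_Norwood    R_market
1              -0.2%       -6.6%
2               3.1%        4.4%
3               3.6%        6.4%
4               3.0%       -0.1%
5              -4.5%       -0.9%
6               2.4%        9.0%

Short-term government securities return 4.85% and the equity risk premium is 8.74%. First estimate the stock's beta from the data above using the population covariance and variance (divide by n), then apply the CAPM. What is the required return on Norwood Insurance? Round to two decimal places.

7.47%

Mean R_i = (-0.2 + 3.1 + 3.6 + 3.0 − 4.5 + 2.4) / 6 = 1.2333%
Mean R_m = (-6.6 + 4.4 + 6.4 − 0.1 − 0.9 + 9.0) / 6 = 2.0333%
Σ(R_i − R̄_i)(R_m − R̄_m) = 48.3033  ⇒  Cov = 48.3033 / 6 = 8.0506
Σ(R_m − R̄_m)² = 160.8933  ⇒  Var(R_m) = 160.8933 / 6 = 26.8156
β = Cov / Var(R_m) = 8.0506 / 26.8156 = 0.3002
E(R) = R_f + β × MRP = 4.85% + 0.3002 × 8.74% = 7.47%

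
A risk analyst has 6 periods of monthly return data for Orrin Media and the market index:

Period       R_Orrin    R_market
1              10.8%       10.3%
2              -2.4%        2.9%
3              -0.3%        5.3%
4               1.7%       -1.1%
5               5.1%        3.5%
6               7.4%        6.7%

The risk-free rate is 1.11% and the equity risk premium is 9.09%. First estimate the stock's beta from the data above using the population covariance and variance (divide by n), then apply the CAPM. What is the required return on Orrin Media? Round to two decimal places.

9.18%

Mean R_i = (10.8 − 2.4 − 0.3 + 1.7 + 5.1 + 7.4) / 6 = 3.7167%
Mean R_m = (10.3 + 2.9 + 5.3 − 1.1 + 3.5 + 6.7) / 6 = 4.6000%
Σ(R_i − R̄_i)(R_m − R̄_m) = 65.6700  ⇒  Cov = 65.6700 / 6 = 10.9450
Σ(R_m − R̄_m)² = 73.9800  ⇒  Var(R_m) = 73.9800 / 6 = 12.3300
β = Cov / Var(R_m) = 10.9450 / 12.3300 = 0.8877
E(R) = R_f + β × MRP = 1.11% + 0.8877 × 9.09% = 9.18%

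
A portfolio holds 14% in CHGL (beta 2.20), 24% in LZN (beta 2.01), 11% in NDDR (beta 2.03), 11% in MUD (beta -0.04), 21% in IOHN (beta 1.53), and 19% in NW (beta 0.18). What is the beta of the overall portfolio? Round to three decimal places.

1.365

β_P = Σ w_i β_i = 0.14×2.20 + 0.24×2.01 + 0.11×2.03 + 0.11×-0.04 + 0.21×1.53 + 0.19×0.18 = 1.3648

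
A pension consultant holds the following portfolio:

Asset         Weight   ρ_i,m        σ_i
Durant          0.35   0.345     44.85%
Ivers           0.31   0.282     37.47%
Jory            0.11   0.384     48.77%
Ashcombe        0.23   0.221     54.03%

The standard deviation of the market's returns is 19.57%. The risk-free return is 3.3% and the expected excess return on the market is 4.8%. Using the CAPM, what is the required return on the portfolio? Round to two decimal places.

6.61%

β_Durant = 0.345 × 44.85% / 19.57% = 0.7907
β_Ivers = 0.282 × 37.47% / 19.57% = 0.5399
β_Jory = 0.384 × 48.77% / 19.57% = 0.9570
β_Ashcombe = 0.221 × 54.03% / 19.57% = 0.6101
β_P = Σ w_i β_i = 0.35×0.7907 + 0.31×0.5399 + 0.11×0.9570 + 0.23×0.6101 = 0.6897
E(R_P) = R_f + β_P × MRP = 3.3% + 0.6897 × 4.8% = 6.61%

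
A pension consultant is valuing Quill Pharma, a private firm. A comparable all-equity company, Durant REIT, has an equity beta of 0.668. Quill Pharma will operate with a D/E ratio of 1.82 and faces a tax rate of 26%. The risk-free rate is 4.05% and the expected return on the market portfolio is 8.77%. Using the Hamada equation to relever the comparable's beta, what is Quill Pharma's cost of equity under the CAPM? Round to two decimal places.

11.45%

β_L = β_U × [1 + (1 − t)(D/E)] = 0.668 × [1 + (1 − 0.26) × 1.82]
    = 0.668 × [1 + 0.74 × 1.82] = 0.668 × 2.3468 = 1.5677
MRP = 8.77% − 4.05% = 4.72%
E(R) = R_f + β_L × MRP = 4.05% + 1.5677 × 4.72% = 11.45%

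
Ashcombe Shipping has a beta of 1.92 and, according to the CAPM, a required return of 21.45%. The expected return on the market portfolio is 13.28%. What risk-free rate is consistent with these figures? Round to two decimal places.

E(R) = R_f + β(E(R_m) − R_f) = R_f(1 − β) + β·E(R_m)
21.45% = R_f × (1 − 1.92) + 1.92 × 13.28%
21.45% = R_f × -0.92 + 25.4976%
R_f = (21.45% − 25.4976%) / -0.92 = 4.40%

4.40%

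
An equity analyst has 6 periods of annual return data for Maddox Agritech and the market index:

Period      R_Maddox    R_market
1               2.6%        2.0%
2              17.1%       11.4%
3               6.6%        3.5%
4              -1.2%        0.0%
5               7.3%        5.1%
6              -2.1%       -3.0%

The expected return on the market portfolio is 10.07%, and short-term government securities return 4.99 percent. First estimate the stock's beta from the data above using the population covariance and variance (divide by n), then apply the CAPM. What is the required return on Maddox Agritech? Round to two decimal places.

Mean R_i = (2.6 + 17.1 + 6.6 − 1.2 + 7.3 − 2.1) / 6 = 5.0500%
Mean R_m = (2.0 + 11.4 + 3.5 + 0.0 + 5.1 − 3.0) / 6 = 3.1667%
Σ(R_i − R̄_i)(R_m − R̄_m) = 170.8200  ⇒  Cov = 170.8200 / 6 = 28.4700
Σ(R_m − R̄_m)² = 121.0533  ⇒  Var(R_m) = 121.0533 / 6 = 20.1756
β = Cov / Var(R_m) = 28.4700 / 20.1756 = 1.4111
MRP = 10.07% − 4.99% = 5.08%
E(R) = R_f + β × MRP = 4.99% + 1.4111 × 5.08% = 12.16%

12.16%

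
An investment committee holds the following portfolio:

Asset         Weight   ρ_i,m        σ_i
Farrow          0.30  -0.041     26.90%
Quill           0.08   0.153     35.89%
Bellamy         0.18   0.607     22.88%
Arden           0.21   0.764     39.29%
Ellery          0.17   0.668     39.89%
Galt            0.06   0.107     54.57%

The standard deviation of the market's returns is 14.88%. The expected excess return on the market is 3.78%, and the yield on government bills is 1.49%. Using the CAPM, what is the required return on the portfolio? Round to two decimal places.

4.99%

β_Farrow = -0.041 × 26.90% / 14.88% = -0.0741
β_Quill = 0.153 × 35.89% / 14.88% = 0.3690
β_Bellamy = 0.607 × 22.88% / 14.88% = 0.9333
β_Arden = 0.764 × 39.29% / 14.88% = 2.0173
β_Ellery = 0.668 × 39.89% / 14.88% = 1.7908
β_Galt = 0.107 × 54.57% / 14.88% = 0.3924
β_P = Σ w_i β_i = 0.30×-0.0741 + 0.08×0.3690 + 0.18×0.9333 + 0.21×2.0173 + 0.17×1.7908 + 0.06×0.3924 = 0.9269
E(R_P) = R_f + β_P × MRP = 1.49% + 0.9269 × 3.78% = 4.99%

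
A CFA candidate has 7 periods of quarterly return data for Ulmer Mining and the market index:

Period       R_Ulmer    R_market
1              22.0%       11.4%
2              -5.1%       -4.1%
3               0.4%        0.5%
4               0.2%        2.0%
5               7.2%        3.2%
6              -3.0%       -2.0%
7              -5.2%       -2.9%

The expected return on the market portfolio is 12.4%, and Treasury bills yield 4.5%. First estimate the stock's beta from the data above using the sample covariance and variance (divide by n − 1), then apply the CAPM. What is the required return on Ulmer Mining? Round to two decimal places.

Mean R_i = (22.0 − 5.1 + 0.4 + 0.2 + 7.2 − 3.0 − 5.2) / 7 = 2.3571%
Mean R_m = (11.4 − 4.1 + 0.5 + 2.0 + 3.2 − 2.0 − 2.9) / 7 = 1.1571%
Σ(R_i − R̄_i)(R_m − R̄_m) = 297.3371  ⇒  Cov = 297.3371 / 6 = 49.5562
Σ(R_m − R̄_m)² = 164.2971  ⇒  Var(R_m) = 164.2971 / 6 = 27.3829
β = Cov / Var(R_m) = 49.5562 / 27.3829 = 1.8097
MRP = 12.4% − 4.5% = 7.90%
E(R) = R_f + β × MRP = 4.5% + 1.8097 × 7.9% = 18.80%

18.80%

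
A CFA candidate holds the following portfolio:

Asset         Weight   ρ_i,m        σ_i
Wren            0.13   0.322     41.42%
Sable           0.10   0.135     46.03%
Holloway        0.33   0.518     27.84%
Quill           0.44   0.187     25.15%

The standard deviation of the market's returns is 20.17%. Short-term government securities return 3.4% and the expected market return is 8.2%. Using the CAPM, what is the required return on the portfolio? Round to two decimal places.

5.59%

β_Wren = 0.322 × 41.42% / 20.17% = 0.6612
β_Sable = 0.135 × 46.03% / 20.17% = 0.3081
β_Holloway = 0.518 × 27.84% / 20.17% = 0.7150
β_Quill = 0.187 × 25.15% / 20.17% = 0.2332
β_P = Σ w_i β_i = 0.13×0.6612 + 0.10×0.3081 + 0.33×0.7150 + 0.44×0.2332 = 0.4553
MRP = 8.2% − 3.4% = 4.80%
E(R_P) = R_f + β_P × MRP = 3.4% + 0.4553 × 4.8% = 5.59%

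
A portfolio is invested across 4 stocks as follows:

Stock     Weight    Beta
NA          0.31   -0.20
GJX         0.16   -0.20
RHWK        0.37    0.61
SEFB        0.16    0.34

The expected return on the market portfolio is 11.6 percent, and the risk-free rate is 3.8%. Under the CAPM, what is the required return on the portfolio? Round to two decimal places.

β_P = Σ w_i β_i = 0.31×-0.20 + 0.16×-0.20 + 0.37×0.61 + 0.16×0.34 = 0.1861
MRP = 11.6% − 3.8% = 7.80%
E(R_P) = R_f + β_P × MRP = 3.8% + 0.1861 × 7.8% = 5.25%

5.25%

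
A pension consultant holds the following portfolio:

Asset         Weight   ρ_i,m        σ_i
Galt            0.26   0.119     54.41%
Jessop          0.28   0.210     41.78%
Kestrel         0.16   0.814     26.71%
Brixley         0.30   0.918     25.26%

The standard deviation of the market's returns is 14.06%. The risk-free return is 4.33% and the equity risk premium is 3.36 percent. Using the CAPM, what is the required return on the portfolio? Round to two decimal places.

7.81%

β_Galt = 0.119 × 54.41% / 14.06% = 0.4605
β_Jessop = 0.210 × 41.78% / 14.06% = 0.6240
β_Kestrel = 0.814 × 26.71% / 14.06% = 1.5464
β_Brixley = 0.918 × 25.26% / 14.06% = 1.6493
β_P = Σ w_i β_i = 0.26×0.4605 + 0.28×0.6240 + 0.16×1.5464 + 0.30×1.6493 = 1.0367
E(R_P) = R_f + β_P × MRP = 4.33% + 1.0367 × 3.36% = 7.81%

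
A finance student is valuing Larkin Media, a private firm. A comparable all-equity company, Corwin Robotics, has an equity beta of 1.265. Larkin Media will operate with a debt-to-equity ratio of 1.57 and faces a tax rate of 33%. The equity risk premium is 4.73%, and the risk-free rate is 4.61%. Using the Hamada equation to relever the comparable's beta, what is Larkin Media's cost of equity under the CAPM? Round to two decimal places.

β_L = β_U × [1 + (1 − t)(D/E)] = 1.265 × [1 + (1 − 0.33) × 1.57]
    = 1.265 × [1 + 0.67 × 1.57] = 1.265 × 2.0519 = 2.5957
E(R) = R_f + β_L × MRP = 4.61% + 2.5957 × 4.73% = 16.89%

16.89%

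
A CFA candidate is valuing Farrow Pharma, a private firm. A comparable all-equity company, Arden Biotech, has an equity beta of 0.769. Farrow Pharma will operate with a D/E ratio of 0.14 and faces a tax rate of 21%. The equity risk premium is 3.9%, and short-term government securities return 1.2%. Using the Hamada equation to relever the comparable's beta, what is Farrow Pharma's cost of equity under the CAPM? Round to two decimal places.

β_L = β_U × [1 + (1 − t)(D/E)] = 0.769 × [1 + (1 − 0.21) × 0.14]
    = 0.769 × [1 + 0.79 × 0.14] = 0.769 × 1.1106 = 0.8541
E(R) = R_f + β_L × MRP = 1.2% + 0.8541 × 3.9% = 4.53%

4.53%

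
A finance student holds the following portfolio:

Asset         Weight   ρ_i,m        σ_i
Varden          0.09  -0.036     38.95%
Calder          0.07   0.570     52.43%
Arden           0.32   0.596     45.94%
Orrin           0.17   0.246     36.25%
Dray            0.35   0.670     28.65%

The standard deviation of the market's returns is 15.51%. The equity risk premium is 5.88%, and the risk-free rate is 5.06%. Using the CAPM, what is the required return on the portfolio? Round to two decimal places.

β_Varden = -0.036 × 38.95% / 15.51% = -0.0904
β_Calder = 0.570 × 52.43% / 15.51% = 1.9268
β_Arden = 0.596 × 45.94% / 15.51% = 1.7653
β_Orrin = 0.246 × 36.25% / 15.51% = 0.5750
β_Dray = 0.670 × 28.65% / 15.51% = 1.2376
β_P = Σ w_i β_i = 0.09×-0.0904 + 0.07×1.9268 + 0.32×1.7653 + 0.17×0.5750 + 0.35×1.2376 = 1.2225
E(R_P) = R_f + β_P × MRP = 5.06% + 1.2225 × 5.88% = 12.25%

12.25%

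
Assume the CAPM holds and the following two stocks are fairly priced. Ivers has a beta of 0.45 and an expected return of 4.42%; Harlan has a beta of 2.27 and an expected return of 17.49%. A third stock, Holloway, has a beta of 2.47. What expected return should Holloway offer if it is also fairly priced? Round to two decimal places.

18.93%

MRP (SML slope) = (17.49% − 4.42%) / (2.27 − 0.45) = 13.07% / 1.82 = 7.1813%
R_f (intercept) = 4.42% − 0.45 × 7.1813% = 1.1884%
E(R_Holloway) = R_f + β × MRP = 1.1884% + 2.47 × 7.1813% = 18.93%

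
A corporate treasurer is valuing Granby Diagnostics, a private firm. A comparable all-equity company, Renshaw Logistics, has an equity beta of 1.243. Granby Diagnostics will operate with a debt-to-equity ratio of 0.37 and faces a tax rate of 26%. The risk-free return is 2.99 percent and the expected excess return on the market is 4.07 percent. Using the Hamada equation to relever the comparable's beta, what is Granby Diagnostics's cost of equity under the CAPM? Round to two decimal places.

β_L = β_U × [1 + (1 − t)(D/E)] = 1.243 × [1 + (1 − 0.26) × 0.37]
    = 1.243 × [1 + 0.74 × 0.37] = 1.243 × 1.2738 = 1.5833
E(R) = R_f + β_L × MRP = 2.99% + 1.5833 × 4.07% = 9.43%

9.43%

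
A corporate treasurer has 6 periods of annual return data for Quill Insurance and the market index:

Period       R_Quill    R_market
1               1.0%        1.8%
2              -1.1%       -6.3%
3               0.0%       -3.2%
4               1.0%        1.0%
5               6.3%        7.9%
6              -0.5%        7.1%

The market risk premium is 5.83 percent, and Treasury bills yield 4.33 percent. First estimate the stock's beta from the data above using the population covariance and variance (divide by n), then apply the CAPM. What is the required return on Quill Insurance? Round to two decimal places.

Mean R_i = (1.0 − 1.1 + 0.0 + 1.0 + 6.3 − 0.5) / 6 = 1.1167%
Mean R_m = (1.8 − 6.3 − 3.2 + 1.0 + 7.9 + 7.1) / 6 = 1.3833%
Σ(R_i − R̄_i)(R_m − R̄_m) = 46.6817  ⇒  Cov = 46.6817 / 6 = 7.7803
Σ(R_m − R̄_m)² = 155.5083  ⇒  Var(R_m) = 155.5083 / 6 = 25.9181
β = Cov / Var(R_m) = 7.7803 / 25.9181 = 0.3002
E(R) = R_f + β × MRP = 4.33% + 0.3002 × 5.83% = 6.08%

6.08%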